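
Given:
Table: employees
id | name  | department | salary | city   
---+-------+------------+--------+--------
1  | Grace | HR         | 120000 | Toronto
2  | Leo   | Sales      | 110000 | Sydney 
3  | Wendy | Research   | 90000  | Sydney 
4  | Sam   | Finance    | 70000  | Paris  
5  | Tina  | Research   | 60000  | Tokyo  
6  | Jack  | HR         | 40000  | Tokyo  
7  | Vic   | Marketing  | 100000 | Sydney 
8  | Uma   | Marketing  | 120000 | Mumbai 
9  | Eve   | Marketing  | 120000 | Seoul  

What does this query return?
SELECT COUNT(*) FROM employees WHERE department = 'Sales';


Counting rows where department = 'Sales'
  Leo -> MATCH


1


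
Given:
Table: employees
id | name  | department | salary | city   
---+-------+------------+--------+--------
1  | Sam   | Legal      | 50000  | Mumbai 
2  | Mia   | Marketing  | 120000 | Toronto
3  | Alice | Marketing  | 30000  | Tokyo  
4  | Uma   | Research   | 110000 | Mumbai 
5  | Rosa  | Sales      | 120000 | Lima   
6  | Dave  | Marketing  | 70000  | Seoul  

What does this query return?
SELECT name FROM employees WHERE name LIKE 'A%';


LIKE 'A%' matches names starting with 'A'
Matching: 1

1 rows:
Alice


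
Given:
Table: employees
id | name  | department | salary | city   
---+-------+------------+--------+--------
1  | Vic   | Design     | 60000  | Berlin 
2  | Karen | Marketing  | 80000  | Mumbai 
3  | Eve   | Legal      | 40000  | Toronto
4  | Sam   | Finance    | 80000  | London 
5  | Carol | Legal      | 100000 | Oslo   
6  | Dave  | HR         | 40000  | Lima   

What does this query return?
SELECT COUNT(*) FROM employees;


COUNT(*) counts all rows

6


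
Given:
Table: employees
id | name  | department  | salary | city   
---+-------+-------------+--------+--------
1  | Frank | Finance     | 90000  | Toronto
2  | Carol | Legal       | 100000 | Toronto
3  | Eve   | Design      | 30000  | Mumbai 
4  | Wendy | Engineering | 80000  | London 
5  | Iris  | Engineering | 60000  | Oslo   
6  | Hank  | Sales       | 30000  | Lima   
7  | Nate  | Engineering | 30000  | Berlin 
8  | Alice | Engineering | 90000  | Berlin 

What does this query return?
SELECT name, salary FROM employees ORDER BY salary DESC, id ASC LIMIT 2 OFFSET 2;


Sort by salary DESC (id ASC tiebreak), then skip 2 and take 2
Rows 3 through 4

2 rows:
Alice, 90000
Wendy, 80000


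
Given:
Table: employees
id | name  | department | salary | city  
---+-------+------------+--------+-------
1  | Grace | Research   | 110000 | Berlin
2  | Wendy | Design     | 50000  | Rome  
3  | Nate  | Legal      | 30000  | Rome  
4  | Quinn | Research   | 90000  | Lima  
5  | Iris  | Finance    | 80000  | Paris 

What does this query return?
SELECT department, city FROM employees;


Projecting columns: department, city

5 rows:
Research, Berlin
Design, Rome
Legal, Rome
Research, Lima
Finance, Paris


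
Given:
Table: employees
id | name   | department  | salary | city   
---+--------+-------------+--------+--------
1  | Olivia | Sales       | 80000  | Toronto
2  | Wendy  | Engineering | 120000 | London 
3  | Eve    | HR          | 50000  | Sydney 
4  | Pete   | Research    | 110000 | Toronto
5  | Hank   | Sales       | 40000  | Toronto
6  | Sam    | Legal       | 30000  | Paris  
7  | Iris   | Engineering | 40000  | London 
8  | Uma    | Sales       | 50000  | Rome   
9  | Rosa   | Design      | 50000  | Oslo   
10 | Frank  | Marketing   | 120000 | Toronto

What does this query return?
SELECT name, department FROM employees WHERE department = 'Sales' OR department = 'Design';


Filtering: department = 'Sales' OR 'Design'
Matching: 4 rows

4 rows:
Olivia, Sales
Hank, Sales
Uma, Sales
Rosa, Design


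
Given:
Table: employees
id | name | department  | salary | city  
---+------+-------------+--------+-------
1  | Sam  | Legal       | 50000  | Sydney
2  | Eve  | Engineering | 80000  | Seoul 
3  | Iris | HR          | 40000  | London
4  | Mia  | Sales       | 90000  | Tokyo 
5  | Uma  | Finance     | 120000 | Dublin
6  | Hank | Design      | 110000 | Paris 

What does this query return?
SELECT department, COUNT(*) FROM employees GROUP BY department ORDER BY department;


Assigning each row to its department group:
  Sam -> Legal
  Eve -> Engineering
  Iris -> HR
  Mia -> Sales
  Uma -> Finance
  Hank -> Design


6 groups:
Design, 1
Engineering, 1
Finance, 1
HR, 1
Legal, 1
Sales, 1


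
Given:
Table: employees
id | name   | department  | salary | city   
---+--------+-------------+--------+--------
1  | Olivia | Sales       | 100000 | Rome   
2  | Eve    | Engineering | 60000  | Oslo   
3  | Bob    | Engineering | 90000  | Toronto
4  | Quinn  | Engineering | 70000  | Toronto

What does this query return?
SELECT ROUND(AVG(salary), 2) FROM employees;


SUM(salary) = 320000
COUNT = 4
ROUND(AVG, 2) = ROUND(320000 / 4, 2) = 80000.0

80000.0


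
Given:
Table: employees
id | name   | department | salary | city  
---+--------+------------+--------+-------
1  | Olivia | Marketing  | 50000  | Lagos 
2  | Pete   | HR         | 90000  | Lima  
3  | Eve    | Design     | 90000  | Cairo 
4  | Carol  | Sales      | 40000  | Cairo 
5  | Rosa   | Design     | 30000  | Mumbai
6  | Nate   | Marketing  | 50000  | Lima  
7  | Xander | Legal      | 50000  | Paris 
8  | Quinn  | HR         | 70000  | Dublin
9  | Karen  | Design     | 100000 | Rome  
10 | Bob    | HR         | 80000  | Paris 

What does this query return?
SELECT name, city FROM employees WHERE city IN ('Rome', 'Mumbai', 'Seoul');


Filtering: city IN ('Rome', 'Mumbai', 'Seoul')
Matching: 2 rows

2 rows:
Rosa, Mumbai
Karen, Rome


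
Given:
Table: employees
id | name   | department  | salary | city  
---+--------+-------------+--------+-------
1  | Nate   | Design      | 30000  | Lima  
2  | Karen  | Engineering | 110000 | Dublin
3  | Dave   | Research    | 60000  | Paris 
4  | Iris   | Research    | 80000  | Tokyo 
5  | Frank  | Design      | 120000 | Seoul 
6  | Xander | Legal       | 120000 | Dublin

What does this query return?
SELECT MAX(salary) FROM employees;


Salaries: 30000, 110000, 60000, 80000, 120000, 120000
MAX = 120000

120000


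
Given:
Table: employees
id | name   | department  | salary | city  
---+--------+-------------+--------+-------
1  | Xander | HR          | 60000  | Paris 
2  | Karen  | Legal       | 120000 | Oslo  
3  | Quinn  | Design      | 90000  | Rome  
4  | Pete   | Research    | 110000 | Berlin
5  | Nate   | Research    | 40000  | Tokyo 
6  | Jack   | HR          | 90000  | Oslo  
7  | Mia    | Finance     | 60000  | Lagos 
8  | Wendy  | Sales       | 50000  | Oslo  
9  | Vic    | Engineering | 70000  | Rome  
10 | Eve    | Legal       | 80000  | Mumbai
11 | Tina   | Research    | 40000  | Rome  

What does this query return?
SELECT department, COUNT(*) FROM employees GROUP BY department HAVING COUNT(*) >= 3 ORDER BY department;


Groups with count >= 3:
  Research: 3 -> PASS
  Design: 1 -> filtered out
  Engineering: 1 -> filtered out
  Finance: 1 -> filtered out
  HR: 2 -> filtered out
  Legal: 2 -> filtered out
  Sales: 1 -> filtered out


1 groups:
Research, 3


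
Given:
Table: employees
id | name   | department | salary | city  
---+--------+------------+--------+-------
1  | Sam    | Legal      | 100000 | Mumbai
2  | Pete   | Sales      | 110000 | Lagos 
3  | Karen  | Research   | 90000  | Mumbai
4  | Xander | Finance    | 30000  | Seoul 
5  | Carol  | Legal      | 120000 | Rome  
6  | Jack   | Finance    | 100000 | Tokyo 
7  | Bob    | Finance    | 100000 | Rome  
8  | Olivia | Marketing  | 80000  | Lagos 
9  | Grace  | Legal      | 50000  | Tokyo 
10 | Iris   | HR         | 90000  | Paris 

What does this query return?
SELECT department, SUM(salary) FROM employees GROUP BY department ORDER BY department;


Summing salary within each department:
  Finance: 30000 + 100000 + 100000 = 230000
  HR: 90000 = 90000
  Legal: 100000 + 120000 + 50000 = 270000
  Marketing: 80000 = 80000
  Research: 90000 = 90000
  Sales: 110000 = 110000


6 groups:
Finance, 230000
HR, 90000
Legal, 270000
Marketing, 80000
Research, 90000
Sales, 110000


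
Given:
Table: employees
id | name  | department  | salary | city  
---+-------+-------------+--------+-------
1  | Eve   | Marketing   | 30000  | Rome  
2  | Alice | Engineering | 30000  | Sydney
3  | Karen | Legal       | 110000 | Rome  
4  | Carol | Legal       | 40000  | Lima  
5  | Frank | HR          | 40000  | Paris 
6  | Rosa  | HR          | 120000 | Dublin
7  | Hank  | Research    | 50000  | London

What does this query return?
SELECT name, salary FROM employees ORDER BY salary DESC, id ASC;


Sorting by salary DESC, then id ASC for ties

7 rows:
Rosa, 120000
Karen, 110000
Hank, 50000
Carol, 40000
Frank, 40000
Eve, 30000
Alice, 30000


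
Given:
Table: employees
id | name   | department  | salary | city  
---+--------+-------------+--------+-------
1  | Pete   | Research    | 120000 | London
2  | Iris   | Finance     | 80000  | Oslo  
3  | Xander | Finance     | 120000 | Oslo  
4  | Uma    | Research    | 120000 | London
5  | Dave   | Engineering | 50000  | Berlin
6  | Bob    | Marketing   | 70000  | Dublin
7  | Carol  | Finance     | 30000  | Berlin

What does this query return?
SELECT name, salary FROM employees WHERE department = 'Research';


Filtering: department = 'Research'
Matching rows: 2

2 rows:
Pete, 120000
Uma, 120000


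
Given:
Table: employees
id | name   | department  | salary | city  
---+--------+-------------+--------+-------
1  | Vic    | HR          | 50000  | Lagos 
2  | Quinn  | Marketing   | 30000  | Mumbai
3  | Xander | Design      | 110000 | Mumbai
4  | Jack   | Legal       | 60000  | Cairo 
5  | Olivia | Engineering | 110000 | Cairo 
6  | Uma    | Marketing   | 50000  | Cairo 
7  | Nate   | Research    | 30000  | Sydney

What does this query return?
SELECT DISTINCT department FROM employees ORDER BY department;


All 'department' values (row order): HR, Marketing, Design, Legal, Engineering, Marketing, Research
Removing duplicates leaves 6 unique value(s).

6 values:
Design
Engineering
HR
Legal
Marketing
Research


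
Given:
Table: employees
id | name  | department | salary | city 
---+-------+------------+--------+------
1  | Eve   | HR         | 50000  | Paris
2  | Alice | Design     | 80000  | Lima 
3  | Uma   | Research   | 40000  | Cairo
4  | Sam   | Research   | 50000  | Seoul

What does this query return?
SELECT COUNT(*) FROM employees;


COUNT(*) counts all rows

4


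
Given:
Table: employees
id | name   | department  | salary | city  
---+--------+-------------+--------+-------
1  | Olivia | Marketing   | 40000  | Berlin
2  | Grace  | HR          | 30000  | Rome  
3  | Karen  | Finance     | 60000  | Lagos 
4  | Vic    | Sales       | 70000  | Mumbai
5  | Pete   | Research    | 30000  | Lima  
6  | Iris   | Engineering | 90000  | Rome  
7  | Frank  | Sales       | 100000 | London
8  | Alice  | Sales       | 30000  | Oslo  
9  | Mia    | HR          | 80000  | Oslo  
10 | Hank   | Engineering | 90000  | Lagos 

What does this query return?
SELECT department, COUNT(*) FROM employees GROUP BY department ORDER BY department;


Assigning each row to its department group:
  Olivia -> Marketing
  Grace -> HR
  Karen -> Finance
  Vic -> Sales
  Pete -> Research
  Iris -> Engineering
  Frank -> Sales
  Alice -> Sales
  Mia -> HR
  Hank -> Engineering


6 groups:
Engineering, 2
Finance, 1
HR, 2
Marketing, 1
Research, 1
Sales, 3


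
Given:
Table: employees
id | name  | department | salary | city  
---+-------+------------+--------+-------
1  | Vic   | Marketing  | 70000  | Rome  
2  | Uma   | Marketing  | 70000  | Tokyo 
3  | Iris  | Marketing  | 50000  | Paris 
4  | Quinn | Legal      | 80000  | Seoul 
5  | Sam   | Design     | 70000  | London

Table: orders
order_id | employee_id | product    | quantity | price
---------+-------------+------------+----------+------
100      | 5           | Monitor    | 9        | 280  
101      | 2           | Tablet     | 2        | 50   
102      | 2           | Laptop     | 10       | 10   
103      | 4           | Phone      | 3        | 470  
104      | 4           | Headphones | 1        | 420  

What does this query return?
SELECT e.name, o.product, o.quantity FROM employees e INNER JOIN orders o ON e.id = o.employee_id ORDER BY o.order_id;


Joining employees.id = orders.employee_id:
  employee Sam (id=5) -> order Monitor
  employee Uma (id=2) -> order Tablet
  employee Uma (id=2) -> order Laptop
  employee Quinn (id=4) -> order Phone
  employee Quinn (id=4) -> order Headphones


5 rows:
Sam, Monitor, 9
Uma, Tablet, 2
Uma, Laptop, 10
Quinn, Phone, 3
Quinn, Headphones, 1


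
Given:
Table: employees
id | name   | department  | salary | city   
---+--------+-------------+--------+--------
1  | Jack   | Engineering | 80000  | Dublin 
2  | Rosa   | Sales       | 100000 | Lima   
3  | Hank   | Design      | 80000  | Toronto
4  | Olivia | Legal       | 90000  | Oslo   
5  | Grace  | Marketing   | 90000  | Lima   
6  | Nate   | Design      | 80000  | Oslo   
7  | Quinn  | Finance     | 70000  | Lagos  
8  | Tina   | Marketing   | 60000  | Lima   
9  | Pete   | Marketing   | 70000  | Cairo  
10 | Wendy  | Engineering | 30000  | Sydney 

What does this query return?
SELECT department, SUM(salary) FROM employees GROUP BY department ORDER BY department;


Summing salary within each department:
  Design: 80000 + 80000 = 160000
  Engineering: 80000 + 30000 = 110000
  Finance: 70000 = 70000
  Legal: 90000 = 90000
  Marketing: 90000 + 60000 + 70000 = 220000
  Sales: 100000 = 100000


6 groups:
Design, 160000
Engineering, 110000
Finance, 70000
Legal, 90000
Marketing, 220000
Sales, 100000


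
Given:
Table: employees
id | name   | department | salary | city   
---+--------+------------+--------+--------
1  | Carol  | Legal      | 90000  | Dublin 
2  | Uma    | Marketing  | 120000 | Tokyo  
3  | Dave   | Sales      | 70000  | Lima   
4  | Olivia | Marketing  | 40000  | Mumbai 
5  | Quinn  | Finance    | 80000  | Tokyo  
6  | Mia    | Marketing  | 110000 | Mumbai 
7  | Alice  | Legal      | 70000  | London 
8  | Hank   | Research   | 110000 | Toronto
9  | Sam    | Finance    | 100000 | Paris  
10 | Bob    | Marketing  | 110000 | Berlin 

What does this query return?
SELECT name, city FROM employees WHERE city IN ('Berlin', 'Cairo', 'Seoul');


Filtering: city IN ('Berlin', 'Cairo', 'Seoul')
Matching: 1 rows

1 rows:
Bob, Berlin


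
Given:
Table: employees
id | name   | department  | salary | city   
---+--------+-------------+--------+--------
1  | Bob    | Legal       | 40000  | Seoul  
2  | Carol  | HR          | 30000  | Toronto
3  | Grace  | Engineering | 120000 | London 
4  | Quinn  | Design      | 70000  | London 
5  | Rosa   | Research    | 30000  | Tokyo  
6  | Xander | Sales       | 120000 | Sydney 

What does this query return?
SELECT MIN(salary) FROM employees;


Salaries: 40000, 30000, 120000, 70000, 30000, 120000
MIN = 30000

30000


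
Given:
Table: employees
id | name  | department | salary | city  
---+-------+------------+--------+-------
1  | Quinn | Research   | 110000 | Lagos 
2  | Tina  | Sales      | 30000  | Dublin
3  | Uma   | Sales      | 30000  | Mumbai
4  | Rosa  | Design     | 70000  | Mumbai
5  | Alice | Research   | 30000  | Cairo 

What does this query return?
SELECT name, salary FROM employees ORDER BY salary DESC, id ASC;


Sorting by salary DESC, then id ASC for ties

5 rows:
Quinn, 110000
Rosa, 70000
Tina, 30000
Uma, 30000
Alice, 30000


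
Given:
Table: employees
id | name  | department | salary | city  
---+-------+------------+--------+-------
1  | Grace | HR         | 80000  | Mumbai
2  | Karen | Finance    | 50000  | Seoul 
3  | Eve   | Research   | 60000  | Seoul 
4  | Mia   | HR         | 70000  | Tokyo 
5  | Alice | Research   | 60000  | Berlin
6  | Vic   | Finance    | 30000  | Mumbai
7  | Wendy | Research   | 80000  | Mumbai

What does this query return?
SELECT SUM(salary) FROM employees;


SUM(salary) = 80000 + 50000 + 60000 + 70000 + 60000 + 30000 + 80000 = 430000

430000


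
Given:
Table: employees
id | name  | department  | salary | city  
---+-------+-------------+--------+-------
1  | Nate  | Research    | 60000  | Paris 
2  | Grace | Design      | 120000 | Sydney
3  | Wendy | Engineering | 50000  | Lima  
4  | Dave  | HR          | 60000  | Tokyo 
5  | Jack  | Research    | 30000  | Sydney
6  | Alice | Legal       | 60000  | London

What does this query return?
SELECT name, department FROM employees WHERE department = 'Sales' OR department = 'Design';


Filtering: department = 'Sales' OR 'Design'
Matching: 1 rows

1 rows:
Grace, Design


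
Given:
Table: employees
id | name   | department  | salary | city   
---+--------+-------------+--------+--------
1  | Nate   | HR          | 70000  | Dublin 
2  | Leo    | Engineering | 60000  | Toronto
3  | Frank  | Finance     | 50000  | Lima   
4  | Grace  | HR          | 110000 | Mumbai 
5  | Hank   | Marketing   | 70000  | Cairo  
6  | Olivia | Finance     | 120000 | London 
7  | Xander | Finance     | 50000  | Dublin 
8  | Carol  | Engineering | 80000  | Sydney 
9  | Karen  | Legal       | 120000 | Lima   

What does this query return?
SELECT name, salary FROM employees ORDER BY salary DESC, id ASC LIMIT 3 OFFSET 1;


Sort by salary DESC (id ASC tiebreak), then skip 1 and take 3
Rows 2 through 4

3 rows:
Karen, 120000
Grace, 110000
Carol, 80000


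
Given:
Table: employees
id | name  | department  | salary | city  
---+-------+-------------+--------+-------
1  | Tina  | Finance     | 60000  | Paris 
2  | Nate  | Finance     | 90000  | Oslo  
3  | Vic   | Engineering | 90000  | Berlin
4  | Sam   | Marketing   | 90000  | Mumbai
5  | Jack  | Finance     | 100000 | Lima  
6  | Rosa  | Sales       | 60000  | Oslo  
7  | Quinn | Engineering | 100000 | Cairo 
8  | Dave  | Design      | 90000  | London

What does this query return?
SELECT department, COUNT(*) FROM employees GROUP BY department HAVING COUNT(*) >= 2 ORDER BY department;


Groups with count >= 2:
  Engineering: 2 -> PASS
  Finance: 3 -> PASS
  Design: 1 -> filtered out
  Marketing: 1 -> filtered out
  Sales: 1 -> filtered out


2 groups:
Engineering, 2
Finance, 3


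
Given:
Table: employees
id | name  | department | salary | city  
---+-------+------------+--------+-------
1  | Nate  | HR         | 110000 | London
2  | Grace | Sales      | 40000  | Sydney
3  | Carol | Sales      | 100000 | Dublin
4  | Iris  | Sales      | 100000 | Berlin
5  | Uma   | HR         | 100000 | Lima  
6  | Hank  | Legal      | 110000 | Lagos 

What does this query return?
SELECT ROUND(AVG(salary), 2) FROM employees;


SUM(salary) = 560000
COUNT = 6
ROUND(AVG, 2) = ROUND(560000 / 6, 2) = 93333.33

93333.33


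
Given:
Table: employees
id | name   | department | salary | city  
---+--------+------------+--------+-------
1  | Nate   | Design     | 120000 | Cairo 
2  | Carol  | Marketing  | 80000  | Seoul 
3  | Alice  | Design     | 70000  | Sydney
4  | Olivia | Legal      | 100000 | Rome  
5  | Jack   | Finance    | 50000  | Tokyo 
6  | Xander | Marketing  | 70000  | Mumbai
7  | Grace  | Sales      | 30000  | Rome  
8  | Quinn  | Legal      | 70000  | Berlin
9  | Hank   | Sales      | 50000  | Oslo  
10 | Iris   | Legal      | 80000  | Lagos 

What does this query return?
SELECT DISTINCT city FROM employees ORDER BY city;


All 'city' values (row order): Cairo, Seoul, Sydney, Rome, Tokyo, Mumbai, Rome, Berlin, Oslo, Lagos
Removing duplicates leaves 9 unique value(s).

9 values:
Berlin
Cairo
Lagos
Mumbai
Oslo
Rome
Seoul
Sydney
Tokyo


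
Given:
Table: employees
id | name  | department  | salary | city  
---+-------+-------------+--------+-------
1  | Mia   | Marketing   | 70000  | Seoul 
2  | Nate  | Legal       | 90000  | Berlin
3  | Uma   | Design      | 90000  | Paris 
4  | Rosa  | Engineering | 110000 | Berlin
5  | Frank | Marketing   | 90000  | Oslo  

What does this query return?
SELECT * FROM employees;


SELECT * returns all 5 rows with all columns

5 rows:
1, Mia, Marketing, 70000, Seoul
2, Nate, Legal, 90000, Berlin
3, Uma, Design, 90000, Paris
4, Rosa, Engineering, 110000, Berlin
5, Frank, Marketing, 90000, Oslo


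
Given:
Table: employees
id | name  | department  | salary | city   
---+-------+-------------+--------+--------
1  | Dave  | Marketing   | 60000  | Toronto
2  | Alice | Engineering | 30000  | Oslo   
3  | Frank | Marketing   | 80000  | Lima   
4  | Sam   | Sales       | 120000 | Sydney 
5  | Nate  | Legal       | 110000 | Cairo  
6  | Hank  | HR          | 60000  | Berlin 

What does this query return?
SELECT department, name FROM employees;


Projecting columns: department, name

6 rows:
Marketing, Dave
Engineering, Alice
Marketing, Frank
Sales, Sam
Legal, Nate
HR, Hank


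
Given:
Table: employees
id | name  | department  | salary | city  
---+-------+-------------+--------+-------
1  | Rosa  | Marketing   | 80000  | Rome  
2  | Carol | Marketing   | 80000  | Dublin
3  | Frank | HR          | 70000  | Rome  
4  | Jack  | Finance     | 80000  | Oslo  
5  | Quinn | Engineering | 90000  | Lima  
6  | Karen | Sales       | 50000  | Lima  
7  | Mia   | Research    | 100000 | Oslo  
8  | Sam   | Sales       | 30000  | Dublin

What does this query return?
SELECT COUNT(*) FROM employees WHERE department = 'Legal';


Counting rows where department = 'Legal'


0


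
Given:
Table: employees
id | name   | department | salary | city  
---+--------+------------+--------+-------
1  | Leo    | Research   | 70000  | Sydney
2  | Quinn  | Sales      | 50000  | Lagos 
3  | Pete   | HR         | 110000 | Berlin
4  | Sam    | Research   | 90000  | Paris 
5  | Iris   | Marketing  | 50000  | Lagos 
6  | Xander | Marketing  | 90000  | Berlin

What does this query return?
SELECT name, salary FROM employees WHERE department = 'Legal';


Filtering: department = 'Legal'
Matching rows: 0

Empty result set (0 rows)


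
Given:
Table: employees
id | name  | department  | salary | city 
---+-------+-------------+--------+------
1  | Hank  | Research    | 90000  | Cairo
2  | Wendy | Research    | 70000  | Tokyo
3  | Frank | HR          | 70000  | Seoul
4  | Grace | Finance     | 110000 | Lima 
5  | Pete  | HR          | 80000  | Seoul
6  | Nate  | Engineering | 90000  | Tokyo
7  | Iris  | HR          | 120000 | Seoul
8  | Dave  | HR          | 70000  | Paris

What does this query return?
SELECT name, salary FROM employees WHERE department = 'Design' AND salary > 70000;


Filtering: department = 'Design' AND salary > 70000
Matching: 0 rows

Empty result set (0 rows)


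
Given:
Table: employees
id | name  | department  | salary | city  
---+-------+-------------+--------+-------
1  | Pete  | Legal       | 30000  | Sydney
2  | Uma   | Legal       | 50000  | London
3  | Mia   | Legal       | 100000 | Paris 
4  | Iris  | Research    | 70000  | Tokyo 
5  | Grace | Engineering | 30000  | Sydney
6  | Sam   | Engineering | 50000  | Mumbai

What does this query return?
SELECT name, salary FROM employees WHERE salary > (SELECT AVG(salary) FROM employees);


Subquery: AVG(salary) = 55000.0
Filtering: salary > 55000.0
  Mia (100000) -> MATCH
  Iris (70000) -> MATCH


2 rows:
Mia, 100000
Iris, 70000


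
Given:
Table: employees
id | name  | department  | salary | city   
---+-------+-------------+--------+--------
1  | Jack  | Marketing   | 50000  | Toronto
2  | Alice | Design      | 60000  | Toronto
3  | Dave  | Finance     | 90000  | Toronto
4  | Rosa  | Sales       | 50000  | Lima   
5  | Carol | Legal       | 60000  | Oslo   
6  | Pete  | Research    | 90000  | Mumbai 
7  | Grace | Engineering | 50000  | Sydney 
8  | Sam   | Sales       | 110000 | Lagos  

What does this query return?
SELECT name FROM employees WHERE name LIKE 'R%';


LIKE 'R%' matches names starting with 'R'
Matching: 1

1 rows:
Rosa


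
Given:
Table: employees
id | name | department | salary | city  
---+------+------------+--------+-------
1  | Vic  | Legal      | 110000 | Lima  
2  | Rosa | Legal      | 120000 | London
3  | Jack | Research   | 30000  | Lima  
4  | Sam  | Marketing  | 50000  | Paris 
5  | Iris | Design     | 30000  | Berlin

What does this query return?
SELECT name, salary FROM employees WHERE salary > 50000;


Filtering: salary > 50000
Matching: 2 rows

2 rows:
Vic, 110000
Rosa, 120000


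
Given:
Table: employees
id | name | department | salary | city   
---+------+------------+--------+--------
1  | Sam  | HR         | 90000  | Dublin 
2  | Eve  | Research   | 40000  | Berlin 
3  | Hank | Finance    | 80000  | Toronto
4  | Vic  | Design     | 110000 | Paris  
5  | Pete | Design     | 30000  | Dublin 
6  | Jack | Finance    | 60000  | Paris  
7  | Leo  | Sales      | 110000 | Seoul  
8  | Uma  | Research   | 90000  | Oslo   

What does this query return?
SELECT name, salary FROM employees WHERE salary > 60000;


Filtering: salary > 60000
Matching: 5 rows

5 rows:
Sam, 90000
Hank, 80000
Vic, 110000
Leo, 110000
Uma, 90000


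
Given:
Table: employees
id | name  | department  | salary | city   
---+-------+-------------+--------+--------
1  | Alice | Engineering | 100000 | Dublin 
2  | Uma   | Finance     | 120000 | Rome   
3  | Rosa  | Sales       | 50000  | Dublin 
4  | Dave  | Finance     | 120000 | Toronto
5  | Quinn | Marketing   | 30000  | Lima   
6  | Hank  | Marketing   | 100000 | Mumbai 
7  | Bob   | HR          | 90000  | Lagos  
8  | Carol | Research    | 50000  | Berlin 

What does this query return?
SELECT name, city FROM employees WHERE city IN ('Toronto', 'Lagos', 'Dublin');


Filtering: city IN ('Toronto', 'Lagos', 'Dublin')
Matching: 4 rows

4 rows:
Alice, Dublin
Rosa, Dublin
Dave, Toronto
Bob, Lagos


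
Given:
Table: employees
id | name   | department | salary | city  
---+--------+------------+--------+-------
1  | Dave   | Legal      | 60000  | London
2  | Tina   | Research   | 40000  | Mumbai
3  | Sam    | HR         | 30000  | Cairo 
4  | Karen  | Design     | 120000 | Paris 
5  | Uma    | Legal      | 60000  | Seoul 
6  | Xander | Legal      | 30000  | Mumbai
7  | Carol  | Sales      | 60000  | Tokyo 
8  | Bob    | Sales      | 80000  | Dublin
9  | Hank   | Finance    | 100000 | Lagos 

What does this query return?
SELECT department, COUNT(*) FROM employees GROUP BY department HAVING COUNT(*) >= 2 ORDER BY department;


Groups with count >= 2:
  Legal: 3 -> PASS
  Sales: 2 -> PASS
  Design: 1 -> filtered out
  Finance: 1 -> filtered out
  HR: 1 -> filtered out
  Research: 1 -> filtered out


2 groups:
Legal, 3
Sales, 2


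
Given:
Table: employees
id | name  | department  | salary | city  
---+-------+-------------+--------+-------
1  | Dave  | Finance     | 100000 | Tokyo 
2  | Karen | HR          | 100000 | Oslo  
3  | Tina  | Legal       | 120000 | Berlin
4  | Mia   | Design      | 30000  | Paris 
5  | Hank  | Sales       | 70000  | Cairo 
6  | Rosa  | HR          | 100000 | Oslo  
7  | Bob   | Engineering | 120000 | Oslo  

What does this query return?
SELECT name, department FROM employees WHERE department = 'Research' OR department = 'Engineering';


Filtering: department = 'Research' OR 'Engineering'
Matching: 1 rows

1 rows:
Bob, Engineering


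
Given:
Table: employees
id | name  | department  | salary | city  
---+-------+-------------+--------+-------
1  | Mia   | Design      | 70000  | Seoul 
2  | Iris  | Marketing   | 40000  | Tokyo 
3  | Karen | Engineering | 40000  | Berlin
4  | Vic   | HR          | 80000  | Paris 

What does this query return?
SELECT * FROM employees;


SELECT * returns all 4 rows with all columns

4 rows:
1, Mia, Design, 70000, Seoul
2, Iris, Marketing, 40000, Tokyo
3, Karen, Engineering, 40000, Berlin
4, Vic, HR, 80000, Paris


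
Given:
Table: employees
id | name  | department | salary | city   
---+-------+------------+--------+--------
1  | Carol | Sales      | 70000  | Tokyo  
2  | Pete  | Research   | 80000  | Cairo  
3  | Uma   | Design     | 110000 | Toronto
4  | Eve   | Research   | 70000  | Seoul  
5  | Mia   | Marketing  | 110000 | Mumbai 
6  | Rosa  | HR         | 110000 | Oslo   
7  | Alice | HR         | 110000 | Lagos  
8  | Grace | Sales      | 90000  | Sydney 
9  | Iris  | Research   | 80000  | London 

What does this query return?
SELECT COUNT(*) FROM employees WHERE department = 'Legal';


Counting rows where department = 'Legal'


0


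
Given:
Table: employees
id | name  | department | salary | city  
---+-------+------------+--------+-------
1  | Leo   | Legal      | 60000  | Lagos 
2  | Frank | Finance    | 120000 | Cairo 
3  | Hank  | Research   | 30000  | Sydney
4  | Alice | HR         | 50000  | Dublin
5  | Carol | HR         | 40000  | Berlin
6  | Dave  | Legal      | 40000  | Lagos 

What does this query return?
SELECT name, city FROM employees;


Projecting columns: name, city

6 rows:
Leo, Lagos
Frank, Cairo
Hank, Sydney
Alice, Dublin
Carol, Berlin
Dave, Lagos


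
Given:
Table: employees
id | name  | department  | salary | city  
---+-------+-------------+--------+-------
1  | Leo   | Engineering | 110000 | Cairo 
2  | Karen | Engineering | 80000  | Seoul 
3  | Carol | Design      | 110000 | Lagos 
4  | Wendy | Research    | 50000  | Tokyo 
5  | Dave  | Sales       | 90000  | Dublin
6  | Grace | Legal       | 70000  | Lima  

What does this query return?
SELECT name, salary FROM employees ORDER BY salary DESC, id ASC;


Sorting by salary DESC, then id ASC for ties

6 rows:
Leo, 110000
Carol, 110000
Dave, 90000
Karen, 80000
Grace, 70000
Wendy, 50000


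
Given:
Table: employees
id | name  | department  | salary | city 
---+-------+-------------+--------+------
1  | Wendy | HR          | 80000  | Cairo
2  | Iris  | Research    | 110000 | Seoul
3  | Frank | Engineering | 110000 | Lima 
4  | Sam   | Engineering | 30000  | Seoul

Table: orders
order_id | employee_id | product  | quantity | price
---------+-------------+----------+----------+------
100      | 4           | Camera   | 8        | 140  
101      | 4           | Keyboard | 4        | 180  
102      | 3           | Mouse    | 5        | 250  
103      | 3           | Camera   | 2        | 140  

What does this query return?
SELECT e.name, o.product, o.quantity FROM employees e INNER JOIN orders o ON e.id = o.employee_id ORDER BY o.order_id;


Joining employees.id = orders.employee_id:
  employee Sam (id=4) -> order Camera
  employee Sam (id=4) -> order Keyboard
  employee Frank (id=3) -> order Mouse
  employee Frank (id=3) -> order Camera


4 rows:
Sam, Camera, 8
Sam, Keyboard, 4
Frank, Mouse, 5
Frank, Camera, 2


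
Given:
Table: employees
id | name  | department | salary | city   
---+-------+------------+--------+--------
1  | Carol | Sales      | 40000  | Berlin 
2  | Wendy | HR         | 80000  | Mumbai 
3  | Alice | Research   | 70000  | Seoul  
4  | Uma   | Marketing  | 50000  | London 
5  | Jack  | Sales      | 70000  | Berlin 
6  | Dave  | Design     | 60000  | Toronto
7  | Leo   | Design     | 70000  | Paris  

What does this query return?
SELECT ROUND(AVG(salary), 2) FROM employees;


SUM(salary) = 440000
COUNT = 7
ROUND(AVG, 2) = ROUND(440000 / 7, 2) = 62857.14

62857.14


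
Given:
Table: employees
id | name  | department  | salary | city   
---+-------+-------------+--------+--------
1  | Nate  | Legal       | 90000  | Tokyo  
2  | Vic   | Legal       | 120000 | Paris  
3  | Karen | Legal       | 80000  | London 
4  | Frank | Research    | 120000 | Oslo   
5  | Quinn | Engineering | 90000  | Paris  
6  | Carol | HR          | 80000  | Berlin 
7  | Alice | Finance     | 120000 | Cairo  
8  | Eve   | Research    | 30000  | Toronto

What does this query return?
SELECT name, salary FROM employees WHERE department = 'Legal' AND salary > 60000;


Filtering: department = 'Legal' AND salary > 60000
Matching: 3 rows

3 rows:
Nate, 90000
Vic, 120000
Karen, 80000


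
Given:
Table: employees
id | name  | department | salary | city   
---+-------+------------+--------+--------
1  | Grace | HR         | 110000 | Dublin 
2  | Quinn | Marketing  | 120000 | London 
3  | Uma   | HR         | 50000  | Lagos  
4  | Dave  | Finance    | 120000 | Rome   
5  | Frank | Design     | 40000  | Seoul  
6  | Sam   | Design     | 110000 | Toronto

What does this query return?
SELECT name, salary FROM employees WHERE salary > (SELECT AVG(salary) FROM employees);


Subquery: AVG(salary) = 91666.67
Filtering: salary > 91666.67
  Grace (110000) -> MATCH
  Quinn (120000) -> MATCH
  Dave (120000) -> MATCH
  Sam (110000) -> MATCH


4 rows:
Grace, 110000
Quinn, 120000
Dave, 120000
Sam, 110000


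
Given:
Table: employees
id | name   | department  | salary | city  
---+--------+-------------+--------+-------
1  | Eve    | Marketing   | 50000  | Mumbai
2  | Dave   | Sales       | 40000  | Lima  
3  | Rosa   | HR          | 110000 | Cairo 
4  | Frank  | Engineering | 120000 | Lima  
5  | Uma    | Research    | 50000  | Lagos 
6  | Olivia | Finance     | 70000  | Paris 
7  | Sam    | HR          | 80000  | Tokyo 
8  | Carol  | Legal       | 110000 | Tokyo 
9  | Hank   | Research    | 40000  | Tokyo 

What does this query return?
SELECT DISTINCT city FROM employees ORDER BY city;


All 'city' values (row order): Mumbai, Lima, Cairo, Lima, Lagos, Paris, Tokyo, Tokyo, Tokyo
Removing duplicates leaves 6 unique value(s).

6 values:
Cairo
Lagos
Lima
Mumbai
Paris
Tokyo


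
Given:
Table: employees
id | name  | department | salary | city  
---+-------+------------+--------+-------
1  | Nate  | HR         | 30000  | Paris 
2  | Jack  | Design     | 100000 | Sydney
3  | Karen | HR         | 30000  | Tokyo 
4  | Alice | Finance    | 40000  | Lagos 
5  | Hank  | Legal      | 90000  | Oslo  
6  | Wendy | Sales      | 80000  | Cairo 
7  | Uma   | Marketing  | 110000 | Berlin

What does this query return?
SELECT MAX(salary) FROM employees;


Salaries: 30000, 100000, 30000, 40000, 90000, 80000, 110000
MAX = 110000

110000


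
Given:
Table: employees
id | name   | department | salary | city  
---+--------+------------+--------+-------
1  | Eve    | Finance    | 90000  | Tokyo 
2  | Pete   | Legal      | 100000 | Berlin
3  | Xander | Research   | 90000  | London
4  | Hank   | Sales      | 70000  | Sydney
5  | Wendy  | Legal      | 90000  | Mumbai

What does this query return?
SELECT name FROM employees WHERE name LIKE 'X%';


LIKE 'X%' matches names starting with 'X'
Matching: 1

1 rows:
Xander


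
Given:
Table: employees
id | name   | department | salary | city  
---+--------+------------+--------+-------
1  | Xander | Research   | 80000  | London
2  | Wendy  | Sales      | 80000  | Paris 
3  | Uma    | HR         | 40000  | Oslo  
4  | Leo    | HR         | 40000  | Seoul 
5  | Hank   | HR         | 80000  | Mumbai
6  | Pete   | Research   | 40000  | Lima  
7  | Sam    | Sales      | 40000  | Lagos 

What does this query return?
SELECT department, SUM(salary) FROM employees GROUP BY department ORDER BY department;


Summing salary within each department:
  HR: 40000 + 40000 + 80000 = 160000
  Research: 80000 + 40000 = 120000
  Sales: 80000 + 40000 = 120000


3 groups:
HR, 160000
Research, 120000
Sales, 120000


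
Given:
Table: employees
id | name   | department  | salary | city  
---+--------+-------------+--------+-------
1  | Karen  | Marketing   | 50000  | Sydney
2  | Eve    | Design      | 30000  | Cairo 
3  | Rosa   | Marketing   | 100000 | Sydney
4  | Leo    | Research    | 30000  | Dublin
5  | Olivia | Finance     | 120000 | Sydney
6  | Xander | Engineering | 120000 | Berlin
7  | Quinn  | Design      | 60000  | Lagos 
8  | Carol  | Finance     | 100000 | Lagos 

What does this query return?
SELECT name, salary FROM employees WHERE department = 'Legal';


Filtering: department = 'Legal'
Matching rows: 0

Empty result set (0 rows)


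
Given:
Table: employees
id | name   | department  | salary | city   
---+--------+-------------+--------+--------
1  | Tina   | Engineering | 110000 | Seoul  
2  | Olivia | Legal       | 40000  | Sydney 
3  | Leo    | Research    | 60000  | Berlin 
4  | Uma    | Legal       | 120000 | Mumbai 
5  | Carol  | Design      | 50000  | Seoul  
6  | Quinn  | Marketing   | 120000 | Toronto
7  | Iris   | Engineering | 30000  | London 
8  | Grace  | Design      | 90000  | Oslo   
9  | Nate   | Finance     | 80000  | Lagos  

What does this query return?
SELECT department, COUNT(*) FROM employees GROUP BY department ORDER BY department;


Assigning each row to its department group:
  Tina -> Engineering
  Olivia -> Legal
  Leo -> Research
  Uma -> Legal
  Carol -> Design
  Quinn -> Marketing
  Iris -> Engineering
  Grace -> Design
  Nate -> Finance


6 groups:
Design, 2
Engineering, 2
Finance, 1
Legal, 2
Marketing, 1
Research, 1


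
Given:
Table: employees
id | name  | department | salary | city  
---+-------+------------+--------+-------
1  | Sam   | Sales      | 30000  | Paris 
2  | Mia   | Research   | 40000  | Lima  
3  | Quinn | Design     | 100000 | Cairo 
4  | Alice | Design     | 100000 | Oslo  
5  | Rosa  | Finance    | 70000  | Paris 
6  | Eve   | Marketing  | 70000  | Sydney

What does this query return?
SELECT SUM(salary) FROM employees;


SUM(salary) = 30000 + 40000 + 100000 + 100000 + 70000 + 70000 = 410000

410000


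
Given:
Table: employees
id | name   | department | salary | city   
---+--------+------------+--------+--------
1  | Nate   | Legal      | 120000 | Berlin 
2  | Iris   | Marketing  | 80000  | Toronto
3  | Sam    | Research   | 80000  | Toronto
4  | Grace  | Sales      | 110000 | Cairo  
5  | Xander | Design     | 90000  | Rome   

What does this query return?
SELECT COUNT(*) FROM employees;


COUNT(*) counts all rows

5


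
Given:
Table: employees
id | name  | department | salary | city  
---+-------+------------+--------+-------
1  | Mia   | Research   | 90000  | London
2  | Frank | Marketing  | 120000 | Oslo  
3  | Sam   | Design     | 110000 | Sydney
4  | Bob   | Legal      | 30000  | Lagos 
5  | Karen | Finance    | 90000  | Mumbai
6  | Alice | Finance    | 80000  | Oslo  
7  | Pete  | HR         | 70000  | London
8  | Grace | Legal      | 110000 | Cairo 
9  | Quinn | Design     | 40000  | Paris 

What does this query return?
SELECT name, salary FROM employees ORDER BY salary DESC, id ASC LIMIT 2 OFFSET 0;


Sort by salary DESC (id ASC tiebreak), then skip 0 and take 2
Rows 1 through 2

2 rows:
Frank, 120000
Sam, 110000


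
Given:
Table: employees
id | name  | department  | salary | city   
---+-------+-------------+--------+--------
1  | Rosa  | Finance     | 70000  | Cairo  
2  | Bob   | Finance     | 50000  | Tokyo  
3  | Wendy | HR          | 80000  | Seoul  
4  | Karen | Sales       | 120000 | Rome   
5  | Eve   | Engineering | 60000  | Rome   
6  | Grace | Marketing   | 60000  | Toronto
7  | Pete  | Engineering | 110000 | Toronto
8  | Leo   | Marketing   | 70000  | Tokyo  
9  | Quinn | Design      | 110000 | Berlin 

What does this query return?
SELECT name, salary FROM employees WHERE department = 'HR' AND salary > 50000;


Filtering: department = 'HR' AND salary > 50000
Matching: 1 rows

1 rows:
Wendy, 80000


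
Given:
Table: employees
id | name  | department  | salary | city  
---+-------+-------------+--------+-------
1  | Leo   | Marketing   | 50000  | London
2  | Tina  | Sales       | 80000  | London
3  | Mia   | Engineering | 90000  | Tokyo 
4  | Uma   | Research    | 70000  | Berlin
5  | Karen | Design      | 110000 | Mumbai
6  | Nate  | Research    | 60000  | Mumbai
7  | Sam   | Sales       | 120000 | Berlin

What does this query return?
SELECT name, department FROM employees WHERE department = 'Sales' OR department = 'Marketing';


Filtering: department = 'Sales' OR 'Marketing'
Matching: 3 rows

3 rows:
Leo, Marketing
Tina, Sales
Sam, Sales


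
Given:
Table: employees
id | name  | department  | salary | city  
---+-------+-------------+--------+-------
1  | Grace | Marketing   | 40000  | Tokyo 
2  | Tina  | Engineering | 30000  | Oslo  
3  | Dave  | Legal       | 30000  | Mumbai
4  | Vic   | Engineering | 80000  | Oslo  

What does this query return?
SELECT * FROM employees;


SELECT * returns all 4 rows with all columns

4 rows:
1, Grace, Marketing, 40000, Tokyo
2, Tina, Engineering, 30000, Oslo
3, Dave, Legal, 30000, Mumbai
4, Vic, Engineering, 80000, Oslo


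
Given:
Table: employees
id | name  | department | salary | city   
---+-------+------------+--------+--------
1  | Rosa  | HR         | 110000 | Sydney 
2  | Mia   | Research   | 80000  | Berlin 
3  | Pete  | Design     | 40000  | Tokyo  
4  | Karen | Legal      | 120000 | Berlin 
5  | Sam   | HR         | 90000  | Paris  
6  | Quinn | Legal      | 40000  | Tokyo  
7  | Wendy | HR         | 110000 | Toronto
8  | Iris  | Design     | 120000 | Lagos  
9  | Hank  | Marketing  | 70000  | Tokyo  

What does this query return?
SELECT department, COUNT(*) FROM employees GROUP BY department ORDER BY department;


Assigning each row to its department group:
  Rosa -> HR
  Mia -> Research
  Pete -> Design
  Karen -> Legal
  Sam -> HR
  Quinn -> Legal
  Wendy -> HR
  Iris -> Design
  Hank -> Marketing


5 groups:
Design, 2
HR, 3
Legal, 2
Marketing, 1
Research, 1
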